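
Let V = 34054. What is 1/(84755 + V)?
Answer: 1/118809 ≈ 8.4169e-6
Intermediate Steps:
1/(84755 + V) = 1/(84755 + 34054) = 1/118809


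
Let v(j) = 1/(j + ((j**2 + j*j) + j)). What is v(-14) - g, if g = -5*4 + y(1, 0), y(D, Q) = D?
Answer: 6917/364 ≈ 19.003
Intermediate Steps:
v(j) = 1/(2*j + 2*j**2) (v(j) = 1/(j + ((j**2 + j**2) + j)) = 1/(j + (2*j**2 + j)) = 1/(j + (j + 2*j**2)) = 1/(2*j + 2*j**2))
g = -19 (g = -5*4 + 1 = -20 + 1 = -19)
v(-14) - g = (1/2)/(-14*(1 - 14)) - 1*(-19) = (1/2)*(-1/14)/(-13) + 19 = (1/2)*(-1/14)*(-1/13) + 19 = 1/364 + 19 = 6917/364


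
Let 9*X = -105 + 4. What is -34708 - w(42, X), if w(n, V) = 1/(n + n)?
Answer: -2915473/84 ≈ -34708.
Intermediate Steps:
X = -101/9 (X = (-105 + 4)/9 = (⅑)*(-101) = -101/9 ≈ -11.222)
w(n, V) = 1/(2*n)
-34708 - w(42, X) = -34708 - 1/(2*42) = -34708 - 1*1/84 = -34708 - 1/84 = -2915473/84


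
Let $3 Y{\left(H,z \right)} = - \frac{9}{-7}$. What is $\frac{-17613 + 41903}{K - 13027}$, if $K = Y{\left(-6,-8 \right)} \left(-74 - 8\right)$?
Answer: $- \frac{34006}{18287} \approx -1.8596$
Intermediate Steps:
$Y{\left(H,z \right)} = \frac{3}{7}$ ($Y{\left(H,z \right)} = \frac{\left(-9\right) \frac{1}{-7}}{3} = \frac{\left(-9\right) \left(- \frac{1}{7}\right)}{3} = \frac{1}{3} \cdot \frac{9}{7} = \frac{3}{7}$)
$K = - \frac{246}{7}$ ($K = \frac{3 \left(-74 - 8\right)}{7} = \frac{3}{7} \left(-82\right) = - \frac{246}{7} \approx -35.143$)
$\frac{-17613 + 41903}{K - 13027} = \frac{-17613 + 41903}{- \frac{246}{7} - 13027} = \frac{24290}{- \frac{91435}{7}} = 24290 \left(- \frac{7}{91435}\right) = - \frac{34006}{18287}$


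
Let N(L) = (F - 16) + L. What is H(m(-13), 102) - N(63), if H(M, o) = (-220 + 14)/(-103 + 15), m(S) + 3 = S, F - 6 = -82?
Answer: 1379/44 ≈ 31.341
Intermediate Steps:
F = -76 (F = 6 - 82 = -76)
m(S) = -3 + S
H(M, o) = 103/44 (H(M, o) = -206/(-88) = -206*(-1/88) = 103/44)
N(L) = -92 + L (N(L) = (-76 - 16) + L = -92 + L)
H(m(-13), 102) - N(63) = 103/44 - (-92 + 63) = 103/44 - 1*(-29) = 103/44 + 29 = 1379/44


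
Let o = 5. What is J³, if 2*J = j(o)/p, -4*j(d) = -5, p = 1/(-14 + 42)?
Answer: 42875/8 ≈ 5359.4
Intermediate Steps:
p = 1/28 ≈ 0.035714
j(d) = 5/4 (j(d) = -¼*(-5) = 5/4)
J = 35/2 (J = (5/(4*(1/28)))/2 = ((5/4)*28)/2 = (½)*35 = 35/2 ≈ 17.500)
J³ = (35/2)³ = 42875/8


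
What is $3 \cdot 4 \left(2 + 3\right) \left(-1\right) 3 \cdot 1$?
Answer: $-180$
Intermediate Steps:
$3 \cdot 4 \left(2 + 3\right) \left(-1\right) 3 \cdot 1 = 3 \cdot 4 \cdot 5 \left(\left(-3\right) 1\right) = 3 \cdot 20 \left(-3\right) = 60 \left(-3\right) = -180$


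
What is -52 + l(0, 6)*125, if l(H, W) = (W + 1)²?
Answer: 6073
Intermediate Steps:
l(H, W) = (1 + W)²
-52 + l(0, 6)*125 = -52 + (1 + 6)²*125 = -52 + 7²*125 = -52 + 49*125 = -52 + 6125 = 6073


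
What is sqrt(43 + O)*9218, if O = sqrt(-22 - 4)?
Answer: 9218*sqrt(43 + I*sqrt(26)) ≈ 60552.0 + 3577.7*I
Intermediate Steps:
O = I*sqrt(26) (O = sqrt(-26) = I*sqrt(26) ≈ 5.099*I)
sqrt(43 + O)*9218 = sqrt(43 + I*sqrt(26))*9218 = 9218*sqrt(43 + I*sqrt(26))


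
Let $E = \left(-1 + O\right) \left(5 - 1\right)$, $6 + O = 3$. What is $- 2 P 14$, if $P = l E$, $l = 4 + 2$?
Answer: $2688$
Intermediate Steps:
$O = -3$ ($O = -6 + 3 = -3$)
$E = -16$ ($E = \left(-1 - 3\right) \left(5 - 1\right) = \left(-4\right) 4 = -16$)
$l = 6$
$P = -96$ ($P = 6 \left(-16\right) = -96$)
$- 2 P 14 = \left(-2\right) \left(-96\right) 14 = 192 \cdot 14 = 2688$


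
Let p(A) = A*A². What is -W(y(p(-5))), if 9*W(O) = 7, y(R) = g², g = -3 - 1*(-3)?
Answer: -7/9 ≈ -0.77778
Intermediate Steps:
g = 0 (g = -3 + 3 = 0)
p(A) = A³
y(R) = 0 (y(R) = 0² = 0)
W(O) = 7/9 (W(O) = (⅑)*7 = 7/9)
-W(y(p(-5))) = -1*7/9 = -7/9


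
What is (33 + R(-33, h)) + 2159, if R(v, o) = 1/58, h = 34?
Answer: 127137/58 ≈ 2192.0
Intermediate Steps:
R(v, o) = 1/58
(33 + R(-33, h)) + 2159 = (33 + 1/58) + 2159 = 1915/58 + 2159 = 127137/58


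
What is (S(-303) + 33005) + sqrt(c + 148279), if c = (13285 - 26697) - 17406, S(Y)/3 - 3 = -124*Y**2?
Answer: -34119934 + sqrt(117461) ≈ -3.4120e+7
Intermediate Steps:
S(Y) = 9 - 372*Y**2 (S(Y) = 9 + 3*(-124*Y**2) = 9 - 372*Y**2)
c = -30818 (c = -13412 - 17406 = -30818)
(S(-303) + 33005) + sqrt(c + 148279) = ((9 - 372*(-303)**2) + 33005) + sqrt(-30818 + 148279) = ((9 - 372*91809) + 33005) + sqrt(117461) = ((9 - 34152948) + 33005) + sqrt(117461) = (-34152939 + 33005) + sqrt(117461) = -34119934 + sqrt(117461)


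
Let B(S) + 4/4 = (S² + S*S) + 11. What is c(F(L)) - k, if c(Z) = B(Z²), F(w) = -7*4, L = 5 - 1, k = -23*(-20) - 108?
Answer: 1228970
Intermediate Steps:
k = 352 (k = 460 - 108 = 352)
L = 4
B(S) = 10 + 2*S² (B(S) = -1 + ((S² + S*S) + 11) = -1 + ((S² + S²) + 11) = -1 + (2*S² + 11) = -1 + (11 + 2*S²) = 10 + 2*S²)
F(w) = -28
c(Z) = 10 + 2*Z⁴ (c(Z) = 10 + 2*(Z²)² = 10 + 2*Z⁴)
c(F(L)) - k = (10 + 2*(-28)⁴) - 1*352 = (10 + 2*614656) - 352 = (10 + 1229312) - 352 = 1229322 - 352 = 1228970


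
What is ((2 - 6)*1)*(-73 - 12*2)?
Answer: 388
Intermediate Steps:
((2 - 6)*1)*(-73 - 12*2) = (-4*1)*(-73 - 24) = -4*(-97) = 388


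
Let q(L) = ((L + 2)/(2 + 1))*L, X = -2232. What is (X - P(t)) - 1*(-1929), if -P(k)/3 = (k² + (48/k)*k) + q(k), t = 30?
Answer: 3501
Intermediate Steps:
q(L) = L*(⅔ + L/3) (q(L) = ((2 + L)/3)*L = ((2 + L)*(⅓))*L = (⅔ + L/3)*L = L*(⅔ + L/3))
P(k) = -144 - 3*k² - k*(2 + k) (P(k) = -3*((k² + (48/k)*k) + k*(2 + k)/3) = -3*((k² + 48) + k*(2 + k)/3) = -3*((48 + k²) + k*(2 + k)/3) = -3*(48 + k² + k*(2 + k)/3) = -144 - 3*k² - k*(2 + k))
(X - P(t)) - 1*(-1929) = (-2232 - (-144 - 4*30² - 2*30)) - 1*(-1929) = (-2232 - (-144 - 4*900 - 60)) + 1929 = (-2232 - (-144 - 3600 - 60)) + 1929 = (-2232 - 1*(-3804)) + 1929 = (-2232 + 3804) + 1929 = 1572 + 1929 = 3501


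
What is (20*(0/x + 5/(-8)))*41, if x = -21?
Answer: -1025/2 ≈ -512.50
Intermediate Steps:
(20*(0/x + 5/(-8)))*41 = (20*(0/(-21) + 5/(-8)))*41 = (20*(0*(-1/21) + 5*(-⅛)))*41 = (20*(0 - 5/8))*41 = (20*(-5/8))*41 = -25/2*41 = -1025/2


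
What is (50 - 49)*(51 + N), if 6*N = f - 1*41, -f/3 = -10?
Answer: 295/6 ≈ 49.167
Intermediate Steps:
f = 30 (f = -3*(-10) = 30)
N = -11/6 (N = (30 - 1*41)/6 = (30 - 41)/6 = (1/6)*(-11) = -11/6 ≈ -1.8333)
(50 - 49)*(51 + N) = (50 - 49)*(51 - 11/6) = 1*(295/6) = 295/6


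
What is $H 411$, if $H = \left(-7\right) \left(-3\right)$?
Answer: $8631$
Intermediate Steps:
$H = 21$
$H 411 = 21 \cdot 411 = 8631$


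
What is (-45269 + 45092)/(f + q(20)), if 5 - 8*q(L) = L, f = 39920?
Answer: -1416/319345 ≈ -0.0044341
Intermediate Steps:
q(L) = 5/8 - L/8
(-45269 + 45092)/(f + q(20)) = (-45269 + 45092)/(39920 + (5/8 - ⅛*20)) = -177/(39920 + (5/8 - 5/2)) = -177/(39920 - 15/8) = -177/319345/8 = -177*8/319345 = -1416/319345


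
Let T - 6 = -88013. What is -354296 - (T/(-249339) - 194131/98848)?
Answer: -8732173867770239/24646661472 ≈ -3.5429e+5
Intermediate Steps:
T = -88007 (T = 6 - 88013 = -88007)
-354296 - (T/(-249339) - 194131/98848) = -354296 - (-88007/(-249339) - 194131/98848) = -354296 - (-88007*(-1/249339) - 194131*1/98848) = -354296 - (88007/249339 - 194131/98848) = -354296 - 1*(-39705113473/24646661472) = -354296 + 39705113473/24646661472 = -8732173867770239/24646661472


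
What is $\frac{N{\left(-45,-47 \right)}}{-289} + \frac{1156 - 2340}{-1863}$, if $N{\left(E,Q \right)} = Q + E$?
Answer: $\frac{513572}{538407} \approx 0.95387$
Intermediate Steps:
$N{\left(E,Q \right)} = E + Q$
$\frac{N{\left(-45,-47 \right)}}{-289} + \frac{1156 - 2340}{-1863} = \frac{-45 - 47}{-289} + \frac{1156 - 2340}{-1863} = \left(-92\right) \left(- \frac{1}{289}\right) + \left(1156 - 2340\right) \left(- \frac{1}{1863}\right) = \frac{92}{289} - - \frac{1184}{1863} = \frac{92}{289} + \frac{1184}{1863} = \frac{513572}{538407}$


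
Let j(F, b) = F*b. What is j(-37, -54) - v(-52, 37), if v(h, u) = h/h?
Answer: 1997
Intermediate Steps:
v(h, u) = 1
j(-37, -54) - v(-52, 37) = -37*(-54) - 1*1 = 1998 - 1 = 1997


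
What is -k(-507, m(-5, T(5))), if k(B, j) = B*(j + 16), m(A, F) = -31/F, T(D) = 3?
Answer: 2873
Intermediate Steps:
k(B, j) = B*(16 + j)
-k(-507, m(-5, T(5))) = -(-507)*(16 - 31/3) = -(-507)*17/3 = -1*(-2873) = 2873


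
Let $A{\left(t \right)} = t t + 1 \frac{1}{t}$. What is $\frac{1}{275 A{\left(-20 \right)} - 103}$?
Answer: $\frac{4}{439533} \approx 9.1006 \cdot 10^{-6}$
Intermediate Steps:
$A{\left(t \right)} = \frac{1}{t} + t^{2}$ ($A{\left(t \right)} = t^{2} + \frac{1}{t} = \frac{1}{t} + t^{2}$)
$\frac{1}{275 A{\left(-20 \right)} - 103} = \frac{1}{275 \frac{1 + \left(-20\right)^{3}}{-20} - 103} = \frac{1}{275 \left(- \frac{1 - 8000}{20}\right) - 103} = \frac{1}{275 \left(\left(- \frac{1}{20}\right) \left(-7999\right)\right) - 103} = \frac{1}{275 \cdot \frac{7999}{20} - 103} = \frac{1}{\frac{439945}{4} - 103} = \frac{1}{\frac{439533}{4}} = \frac{4}{439533}$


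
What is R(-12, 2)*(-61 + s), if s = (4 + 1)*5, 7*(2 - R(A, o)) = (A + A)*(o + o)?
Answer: -3960/7 ≈ -565.71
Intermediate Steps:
R(A, o) = 2 - 4*A*o/7 (R(A, o) = 2 - (A + A)*(o + o)/7 = 2 - 2*A*2*o/7 = 2 - 4*A*o/7)
s = 25 (s = 5*5 = 25)
R(-12, 2)*(-61 + s) = (2 - 4/7*(-12)*2)*(-61 + 25) = (2 + 96/7)*(-36) = (110/7)*(-36) = -3960/7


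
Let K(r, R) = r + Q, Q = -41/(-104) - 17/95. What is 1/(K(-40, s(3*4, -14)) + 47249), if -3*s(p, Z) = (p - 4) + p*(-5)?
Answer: 9880/466427047 ≈ 2.1182e-5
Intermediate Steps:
Q = 2127/9880 (Q = -41*(-1/104) - 17*1/95 = 41/104 - 17/95 = 2127/9880 ≈ 0.21528)
s(p, Z) = 4/3 + 4*p/3 (s(p, Z) = -((p - 4) + p*(-5))/3 = -((-4 + p) - 5*p)/3 = -(-4 - 4*p)/3 = 4/3 + 4*p/3)
K(r, R) = 2127/9880 + r (K(r, R) = r + 2127/9880 = 2127/9880 + r)
1/(K(-40, s(3*4, -14)) + 47249) = 1/((2127/9880 - 40) + 47249) = 1/(-393073/9880 + 47249) = 1/(466427047/9880) = 9880/466427047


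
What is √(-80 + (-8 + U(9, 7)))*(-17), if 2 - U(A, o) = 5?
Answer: -17*I*√91 ≈ -162.17*I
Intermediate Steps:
U(A, o) = -3 (U(A, o) = 2 - 1*5 = 2 - 5 = -3)
√(-80 + (-8 + U(9, 7)))*(-17) = √(-80 + (-8 - 3))*(-17) = √(-80 - 11)*(-17) = √(-91)*(-17) = (I*√91)*(-17) = -17*I*√91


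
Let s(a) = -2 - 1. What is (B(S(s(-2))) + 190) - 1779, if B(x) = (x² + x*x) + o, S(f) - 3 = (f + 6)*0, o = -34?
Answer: -1605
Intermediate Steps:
s(a) = -3
S(f) = 3 (S(f) = 3 + (f + 6)*0 = 3 + (6 + f)*0 = 3 + 0 = 3)
B(x) = -34 + 2*x² (B(x) = (x² + x*x) - 34 = (x² + x²) - 34 = 2*x² - 34 = -34 + 2*x²)
(B(S(s(-2))) + 190) - 1779 = ((-34 + 2*3²) + 190) - 1779 = ((-34 + 2*9) + 190) - 1779 = ((-34 + 18) + 190) - 1779 = (-16 + 190) - 1779 = 174 - 1779 = -1605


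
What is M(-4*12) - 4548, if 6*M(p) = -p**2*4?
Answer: -6084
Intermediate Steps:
M(p) = -2*p**2/3 (M(p) = (-p**2*4)/6 = (-4*p**2)/6 = -2*p**2/3)
M(-4*12) - 4548 = -2*(-4*12)**2/3 - 4548 = -2/3*(-48)**2 - 4548 = -2/3*2304 - 4548 = -1536 - 4548 = -6084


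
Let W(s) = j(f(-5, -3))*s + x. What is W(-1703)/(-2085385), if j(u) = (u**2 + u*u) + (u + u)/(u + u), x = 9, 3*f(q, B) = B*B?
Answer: 32348/2085385 ≈ 0.015512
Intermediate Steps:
f(q, B) = B**2/3 (f(q, B) = (B*B)/3 = B**2/3)
j(u) = 1 + 2*u**2 (j(u) = (u**2 + u**2) + (2*u)/((2*u)) = 2*u**2 + (2*u)*(1/(2*u)) = 2*u**2 + 1 = 1 + 2*u**2)
W(s) = 9 + 19*s (W(s) = (1 + 2*((1/3)*(-3)**2)**2)*s + 9 = (1 + 2*((1/3)*9)**2)*s + 9 = (1 + 2*3**2)*s + 9 = (1 + 2*9)*s + 9 = (1 + 18)*s + 9 = 19*s + 9 = 9 + 19*s)
W(-1703)/(-2085385) = (9 + 19*(-1703))/(-2085385) = (9 - 32357)*(-1/2085385) = -32348*(-1/2085385) = 32348/2085385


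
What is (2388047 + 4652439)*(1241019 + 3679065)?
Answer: 34639782520824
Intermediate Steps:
(2388047 + 4652439)*(1241019 + 3679065) = 7040486*4920084 = 34639782520824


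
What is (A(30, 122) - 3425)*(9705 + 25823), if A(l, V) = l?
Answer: -120617560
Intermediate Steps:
(A(30, 122) - 3425)*(9705 + 25823) = (30 - 3425)*(9705 + 25823) = -3395*35528 = -120617560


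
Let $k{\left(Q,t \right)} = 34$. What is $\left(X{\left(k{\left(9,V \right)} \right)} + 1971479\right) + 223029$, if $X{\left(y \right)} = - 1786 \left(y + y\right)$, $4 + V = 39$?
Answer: $2073060$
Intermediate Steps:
$V = 35$ ($V = -4 + 39 = 35$)
$X{\left(y \right)} = - 3572 y$ ($X{\left(y \right)} = - 1786 \cdot 2 y = - 3572 y$)
$\left(X{\left(k{\left(9,V \right)} \right)} + 1971479\right) + 223029 = \left(\left(-3572\right) 34 + 1971479\right) + 223029 = \left(-121448 + 1971479\right) + 223029 = 1850031 + 223029 = 2073060$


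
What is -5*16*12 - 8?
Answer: -968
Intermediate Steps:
-5*16*12 - 8 = -80*12 - 8 = -960 - 8 = -968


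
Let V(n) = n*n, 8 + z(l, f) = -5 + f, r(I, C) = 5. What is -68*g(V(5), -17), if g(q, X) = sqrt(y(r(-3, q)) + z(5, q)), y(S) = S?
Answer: -68*sqrt(17) ≈ -280.37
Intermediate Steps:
z(l, f) = -13 + f (z(l, f) = -8 + (-5 + f) = -13 + f)
V(n) = n**2
g(q, X) = sqrt(-8 + q) (g(q, X) = sqrt(5 + (-13 + q)) = sqrt(-8 + q))
-68*g(V(5), -17) = -68*sqrt(-8 + 5**2) = -68*sqrt(-8 + 25) = -68*sqrt(17)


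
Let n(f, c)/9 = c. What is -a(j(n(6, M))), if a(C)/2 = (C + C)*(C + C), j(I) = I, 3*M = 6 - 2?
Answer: -1152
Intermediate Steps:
M = 4/3 (M = (6 - 2)/3 = (⅓)*4 = 4/3 ≈ 1.3333)
n(f, c) = 9*c
a(C) = 8*C² (a(C) = 2*((C + C)*(C + C)) = 2*((2*C)*(2*C)) = 2*(4*C²) = 8*C²)
-a(j(n(6, M))) = -8*(9*(4/3))² = -8*12² = -8*144 = -1*1152 = -1152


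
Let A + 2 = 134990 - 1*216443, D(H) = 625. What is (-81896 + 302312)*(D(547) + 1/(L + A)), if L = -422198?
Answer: 69383237059584/503653 ≈ 1.3776e+8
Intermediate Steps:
A = -81455 (A = -2 + (134990 - 1*216443) = -2 + (134990 - 216443) = -2 - 81453 = -81455)
(-81896 + 302312)*(D(547) + 1/(L + A)) = (-81896 + 302312)*(625 + 1/(-422198 - 81455)) = 220416*(625 + 1/(-503653)) = 220416*(625 - 1/503653) = 220416*(314783124/503653) = 69383237059584/503653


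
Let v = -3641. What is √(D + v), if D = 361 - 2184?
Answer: 2*I*√1366 ≈ 73.919*I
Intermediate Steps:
D = -1823
√(D + v) = √(-1823 - 3641) = √(-5464) = 2*I*√1366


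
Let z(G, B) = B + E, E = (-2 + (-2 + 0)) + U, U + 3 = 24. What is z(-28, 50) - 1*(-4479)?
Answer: 4546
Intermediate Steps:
U = 21 (U = -3 + 24 = 21)
E = 17 (E = (-2 + (-2 + 0)) + 21 = (-2 - 2) + 21 = -4 + 21 = 17)
z(G, B) = 17 + B (z(G, B) = B + 17 = 17 + B)
z(-28, 50) - 1*(-4479) = (17 + 50) - 1*(-4479) = 67 + 4479 = 4546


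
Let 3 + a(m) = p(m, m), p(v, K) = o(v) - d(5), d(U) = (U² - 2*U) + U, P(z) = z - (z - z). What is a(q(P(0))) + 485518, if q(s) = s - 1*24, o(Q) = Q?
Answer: 485471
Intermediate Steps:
P(z) = z (P(z) = z - 1*0 = z + 0 = z)
d(U) = U² - U
q(s) = -24 + s (q(s) = s - 24 = -24 + s)
p(v, K) = -20 + v (p(v, K) = v - 5*(-1 + 5) = v - 5*4 = v - 1*20 = v - 20 = -20 + v)
a(m) = -23 + m (a(m) = -3 + (-20 + m) = -23 + m)
a(q(P(0))) + 485518 = (-23 + (-24 + 0)) + 485518 = (-23 - 24) + 485518 = -47 + 485518 = 485471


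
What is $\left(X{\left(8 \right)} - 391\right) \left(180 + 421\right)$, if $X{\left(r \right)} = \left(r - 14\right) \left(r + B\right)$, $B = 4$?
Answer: $-278263$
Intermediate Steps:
$X{\left(r \right)} = \left(-14 + r\right) \left(4 + r\right)$ ($X{\left(r \right)} = \left(r - 14\right) \left(r + 4\right) = \left(-14 + r\right) \left(4 + r\right)$)
$\left(X{\left(8 \right)} - 391\right) \left(180 + 421\right) = \left(\left(-56 + 8^{2} - 80\right) - 391\right) \left(180 + 421\right) = \left(\left(-56 + 64 - 80\right) - 391\right) 601 = \left(-72 - 391\right) 601 = \left(-463\right) 601 = -278263$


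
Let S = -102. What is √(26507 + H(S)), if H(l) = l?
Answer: √26405 ≈ 162.50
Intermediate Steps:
√(26507 + H(S)) = √(26507 - 102) = √26405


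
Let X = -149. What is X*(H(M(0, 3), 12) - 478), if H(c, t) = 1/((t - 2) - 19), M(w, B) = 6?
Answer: 641147/9 ≈ 71239.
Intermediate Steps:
H(c, t) = 1/(-21 + t) (H(c, t) = 1/((-2 + t) - 19) = 1/(-21 + t))
X*(H(M(0, 3), 12) - 478) = -149*(1/(-21 + 12) - 478) = -149*(1/(-9) - 478) = -149*(-⅑ - 478) = -149*(-4303/9) = 641147/9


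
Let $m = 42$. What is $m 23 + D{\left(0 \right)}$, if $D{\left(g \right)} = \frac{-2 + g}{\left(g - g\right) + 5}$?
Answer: $\frac{4828}{5} \approx 965.6$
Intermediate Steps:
$D{\left(g \right)} = - \frac{2}{5} + \frac{g}{5}$ ($D{\left(g \right)} = \frac{-2 + g}{0 + 5} = \frac{-2 + g}{5} = \left(-2 + g\right) \frac{1}{5} = - \frac{2}{5} + \frac{g}{5}$)
$m 23 + D{\left(0 \right)} = 42 \cdot 23 + \left(- \frac{2}{5} + \frac{1}{5} \cdot 0\right) = 966 + \left(- \frac{2}{5} + 0\right) = 966 - \frac{2}{5} = \frac{4828}{5}$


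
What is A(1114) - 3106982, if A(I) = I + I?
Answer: -3104754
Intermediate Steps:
A(I) = 2*I
A(1114) - 3106982 = 2*1114 - 3106982 = 2228 - 3106982 = -3104754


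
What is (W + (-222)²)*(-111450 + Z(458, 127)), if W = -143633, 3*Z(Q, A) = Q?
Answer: 31502376308/3 ≈ 1.0501e+10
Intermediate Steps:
Z(Q, A) = Q/3
(W + (-222)²)*(-111450 + Z(458, 127)) = (-143633 + (-222)²)*(-111450 + (⅓)*458) = (-143633 + 49284)*(-111450 + 458/3) = -94349*(-333892/3) = 31502376308/3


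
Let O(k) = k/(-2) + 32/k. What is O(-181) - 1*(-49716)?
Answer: 18029889/362 ≈ 49806.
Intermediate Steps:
O(k) = 32/k - k/2 (O(k) = k*(-½) + 32/k = -k/2 + 32/k = 32/k - k/2)
O(-181) - 1*(-49716) = (32/(-181) - ½*(-181)) - 1*(-49716) = (32*(-1/181) + 181/2) + 49716 = (-32/181 + 181/2) + 49716 = 32697/362 + 49716 = 18029889/362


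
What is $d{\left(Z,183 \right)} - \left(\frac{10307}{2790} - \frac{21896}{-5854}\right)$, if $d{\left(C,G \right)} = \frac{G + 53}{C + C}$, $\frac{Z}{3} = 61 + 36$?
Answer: $- \frac{5568001393}{792134010} \approx -7.0291$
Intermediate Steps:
$Z = 291$ ($Z = 3 \left(61 + 36\right) = 3 \cdot 97 = 291$)
$d{\left(C,G \right)} = \frac{53 + G}{2 C}$
$d{\left(Z,183 \right)} - \left(\frac{10307}{2790} - \frac{21896}{-5854}\right) = \frac{53 + 183}{2 \cdot 291} - \left(\frac{10307}{2790} - \frac{21896}{-5854}\right) = \frac{1}{2} \cdot \frac{1}{291} \cdot 236 - \left(10307 \cdot \frac{1}{2790} - - \frac{10948}{2927}\right) = \frac{118}{291} - \left(\frac{10307}{2790} + \frac{10948}{2927}\right) = \frac{118}{291} - \frac{60713509}{8166330} = - \frac{5568001393}{792134010}$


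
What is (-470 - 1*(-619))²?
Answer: 22201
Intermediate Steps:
(-470 - 1*(-619))² = (-470 + 619)² = 149² = 22201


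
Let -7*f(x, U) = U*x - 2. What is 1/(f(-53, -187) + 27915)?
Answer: 7/185496 ≈ 3.7737e-5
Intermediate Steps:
f(x, U) = 2/7 - U*x/7 (f(x, U) = -(U*x - 2)/7 = -(-2 + U*x)/7 = 2/7 - U*x/7)
1/(f(-53, -187) + 27915) = 1/((2/7 - 1/7*(-187)*(-53)) + 27915) = 1/((2/7 - 9911/7) + 27915) = 1/(-9909/7 + 27915) = 1/(185496/7) = 7/185496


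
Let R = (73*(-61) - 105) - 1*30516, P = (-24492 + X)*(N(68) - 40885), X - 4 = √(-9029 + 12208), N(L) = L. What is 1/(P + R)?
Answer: 999491622/998978206146803353 + 693889*√11/998978206146803353 ≈ 1.0028e-9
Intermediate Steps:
X = 4 + 17*√11 (X = 4 + √(-9029 + 12208) = 4 + √3179 = 4 + 17*√11 ≈ 60.383)
P = 999526696 - 693889*√11 (P = (-24492 + (4 + 17*√11))*(68 - 40885) = (-24488 + 17*√11)*(-40817) = 999526696 - 693889*√11 ≈ 9.9723e+8)
R = -35074 (R = (-4453 - 105) - 30516 = -4558 - 30516 = -35074)
1/(P + R) = 1/((999526696 - 693889*√11) - 35074) = 1/(999491622 - 693889*√11)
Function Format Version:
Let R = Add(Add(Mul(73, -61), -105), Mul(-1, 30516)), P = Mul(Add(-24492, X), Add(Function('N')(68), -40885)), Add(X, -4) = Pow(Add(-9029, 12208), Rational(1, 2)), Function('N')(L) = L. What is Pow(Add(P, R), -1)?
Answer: Add(Rational(999491622, 998978206146803353), Mul(Rational(693889, 998978206146803353), Pow(11, Rational(1, 2)))) ≈ 1.0028e-9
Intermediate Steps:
X = Add(4, Mul(17, Pow(11, Rational(1, 2)))) (X = Add(4, Pow(Add(-9029, 12208), Rational(1, 2))) = Add(4, Pow(3179, Rational(1, 2))) = Add(4, Mul(17, Pow(11, Rational(1, 2)))) ≈ 60.383)
P = Add(999526696, Mul(-693889, Pow(11, Rational(1, 2)))) (P = Mul(Add(-24492, Add(4, Mul(17, Pow(11, Rational(1, 2))))), Add(68, -40885)) = Mul(Add(-24488, Mul(17, Pow(11, Rational(1, 2)))), -40817) = Add(999526696, Mul(-693889, Pow(11, Rational(1, 2)))) ≈ 9.9723e+8)
R = -35074 (R = Add(Add(-4453, -105), -30516) = Add(-4558, -30516) = -35074)
Pow(Add(P, R), -1) = Pow(Add(Add(999526696, Mul(-693889, Pow(11, Rational(1, 2)))), -35074), -1) = Pow(Add(999491622, Mul(-693889, Pow(11, Rational(1, 2)))), -1)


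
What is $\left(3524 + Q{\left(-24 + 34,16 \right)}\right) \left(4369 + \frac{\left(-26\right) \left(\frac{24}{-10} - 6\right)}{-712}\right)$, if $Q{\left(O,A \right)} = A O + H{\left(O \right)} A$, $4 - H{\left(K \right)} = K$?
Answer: $\frac{6975317778}{445} \approx 1.5675 \cdot 10^{7}$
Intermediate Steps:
$H{\left(K \right)} = 4 - K$
$Q{\left(O,A \right)} = A O + A \left(4 - O\right)$ ($Q{\left(O,A \right)} = A O + \left(4 - O\right) A = A O + A \left(4 - O\right)$)
$\left(3524 + Q{\left(-24 + 34,16 \right)}\right) \left(4369 + \frac{\left(-26\right) \left(\frac{24}{-10} - 6\right)}{-712}\right) = \left(3524 + 4 \cdot 16\right) \left(4369 + \frac{\left(-26\right) \left(\frac{24}{-10} - 6\right)}{-712}\right) = \left(3524 + 64\right) \left(4369 + - 26 \left(24 \left(- \frac{1}{10}\right) - 6\right) \left(- \frac{1}{712}\right)\right) = 3588 \left(4369 + - 26 \left(- \frac{12}{5} - 6\right) \left(- \frac{1}{712}\right)\right) = 3588 \left(4369 + \left(-26\right) \left(- \frac{42}{5}\right) \left(- \frac{1}{712}\right)\right) = 3588 \left(4369 + \frac{1092}{5} \left(- \frac{1}{712}\right)\right) = 3588 \left(4369 - \frac{273}{890}\right) = 3588 \cdot \frac{3888137}{890} = \frac{6975317778}{445}$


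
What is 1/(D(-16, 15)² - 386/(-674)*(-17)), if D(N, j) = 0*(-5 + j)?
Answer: -337/3281 ≈ -0.10271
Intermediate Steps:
D(N, j) = 0
1/(D(-16, 15)² - 386/(-674)*(-17)) = 1/(0² - 386/(-674)*(-17)) = 1/(0 - 386*(-1/674)*(-17)) = 1/(0 + (193/337)*(-17)) = 1/(0 - 3281/337) = 1/(-3281/337) = -337/3281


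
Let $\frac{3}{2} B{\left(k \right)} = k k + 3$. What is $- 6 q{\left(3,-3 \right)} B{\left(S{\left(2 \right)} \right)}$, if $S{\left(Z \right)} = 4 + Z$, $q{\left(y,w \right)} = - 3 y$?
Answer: $1404$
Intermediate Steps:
$B{\left(k \right)} = 2 + \frac{2 k^{2}}{3}$ ($B{\left(k \right)} = \frac{2 \left(k k + 3\right)}{3} = \frac{2 \left(k^{2} + 3\right)}{3} = \frac{2 \left(3 + k^{2}\right)}{3} = 2 + \frac{2 k^{2}}{3}$)
$- 6 q{\left(3,-3 \right)} B{\left(S{\left(2 \right)} \right)} = - 6 \left(\left(-3\right) 3\right) \left(2 + \frac{2 \left(4 + 2\right)^{2}}{3}\right) = \left(-6\right) \left(-9\right) \left(2 + \frac{2 \cdot 6^{2}}{3}\right) = 54 \left(2 + \frac{2}{3} \cdot 36\right) = 54 \left(2 + 24\right) = 54 \cdot 26 = 1404$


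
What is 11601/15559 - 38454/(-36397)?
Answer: 60032199/33311819 ≈ 1.8021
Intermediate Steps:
11601/15559 - 38454/(-36397) = 11601*(1/15559) - 38454*(-1/36397) = 11601/15559 + 2262/2141 = 60032199/33311819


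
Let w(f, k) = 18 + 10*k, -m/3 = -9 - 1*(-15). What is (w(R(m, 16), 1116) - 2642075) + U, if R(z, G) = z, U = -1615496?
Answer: -4246393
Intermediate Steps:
m = -18 (m = -3*(-9 - 1*(-15)) = -3*(-9 + 15) = -3*6 = -18)
(w(R(m, 16), 1116) - 2642075) + U = ((18 + 10*1116) - 2642075) - 1615496 = ((18 + 11160) - 2642075) - 1615496 = (11178 - 2642075) - 1615496 = -2630897 - 1615496 = -4246393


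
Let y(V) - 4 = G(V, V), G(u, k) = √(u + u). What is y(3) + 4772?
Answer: 4776 + √6 ≈ 4778.5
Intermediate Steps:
G(u, k) = √2*√u (G(u, k) = √(2*u) = √2*√u)
y(V) = 4 + √2*√V
y(3) + 4772 = (4 + √2*√3) + 4772 = (4 + √6) + 4772 = 4776 + √6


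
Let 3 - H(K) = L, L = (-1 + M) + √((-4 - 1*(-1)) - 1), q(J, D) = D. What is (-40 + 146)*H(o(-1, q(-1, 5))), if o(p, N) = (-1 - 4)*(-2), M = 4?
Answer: -212*I ≈ -212.0*I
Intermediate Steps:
L = 3 + 2*I (L = (-1 + 4) + √((-4 - 1*(-1)) - 1) = 3 + √((-4 + 1) - 1) = 3 + √(-3 - 1) = 3 + √(-4) = 3 + 2*I ≈ 3.0 + 2.0*I)
o(p, N) = 10 (o(p, N) = -5*(-2) = 10)
H(K) = -2*I (H(K) = 3 - (3 + 2*I) = 3 + (-3 - 2*I) = -2*I)
(-40 + 146)*H(o(-1, q(-1, 5))) = (-40 + 146)*(-2*I) = 106*(-2*I) = -212*I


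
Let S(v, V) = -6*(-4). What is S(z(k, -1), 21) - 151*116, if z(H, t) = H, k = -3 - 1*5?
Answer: -17492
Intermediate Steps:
k = -8 (k = -3 - 5 = -8)
S(v, V) = 24
S(z(k, -1), 21) - 151*116 = 24 - 151*116 = 24 - 17516 = -17492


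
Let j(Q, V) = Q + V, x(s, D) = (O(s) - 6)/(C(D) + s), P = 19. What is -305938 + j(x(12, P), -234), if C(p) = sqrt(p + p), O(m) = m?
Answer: -16227080/53 - 3*sqrt(38)/53 ≈ -3.0617e+5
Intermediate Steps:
C(p) = sqrt(2)*sqrt(p) (C(p) = sqrt(2*p) = sqrt(2)*sqrt(p))
x(s, D) = (-6 + s)/(s + sqrt(2)*sqrt(D)) (x(s, D) = (s - 6)/(sqrt(2)*sqrt(D) + s) = (-6 + s)/(s + sqrt(2)*sqrt(D)))
-305938 + j(x(12, P), -234) = -305938 + ((-6 + 12)/(12 + sqrt(2)*sqrt(19)) - 234) = -305938 + (6/(12 + sqrt(38)) - 234) = -305938 + (-234 + 6/(12 + sqrt(38))) = -306172 + 6/(12 + sqrt(38))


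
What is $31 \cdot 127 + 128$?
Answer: $4065$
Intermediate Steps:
$31 \cdot 127 + 128 = 3937 + 128 = 4065$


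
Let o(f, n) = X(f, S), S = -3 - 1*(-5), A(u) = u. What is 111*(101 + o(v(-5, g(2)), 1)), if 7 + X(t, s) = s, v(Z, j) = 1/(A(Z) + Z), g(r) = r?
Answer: 10656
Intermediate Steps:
S = 2 (S = -3 + 5 = 2)
v(Z, j) = 1/(2*Z) (v(Z, j) = 1/(Z + Z) = 1/(2*Z))
X(t, s) = -7 + s
o(f, n) = -5 (o(f, n) = -7 + 2 = -5)
111*(101 + o(v(-5, g(2)), 1)) = 111*(101 - 5) = 111*96 = 10656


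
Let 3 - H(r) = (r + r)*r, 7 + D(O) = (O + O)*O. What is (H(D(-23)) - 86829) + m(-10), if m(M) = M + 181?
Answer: -2295857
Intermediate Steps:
m(M) = 181 + M
D(O) = -7 + 2*O**2 (D(O) = -7 + (O + O)*O = -7 + (2*O)*O = -7 + 2*O**2)
H(r) = 3 - 2*r**2 (H(r) = 3 - (r + r)*r = 3 - 2*r*r = 3 - 2*r**2)
(H(D(-23)) - 86829) + m(-10) = ((3 - 2*(-7 + 2*(-23)**2)**2) - 86829) + (181 - 10) = ((3 - 2*(-7 + 2*529)**2) - 86829) + 171 = ((3 - 2*(-7 + 1058)**2) - 86829) + 171 = ((3 - 2*1051**2) - 86829) + 171 = ((3 - 2*1104601) - 86829) + 171 = ((3 - 2209202) - 86829) + 171 = (-2209199 - 86829) + 171 = -2296028 + 171 = -2295857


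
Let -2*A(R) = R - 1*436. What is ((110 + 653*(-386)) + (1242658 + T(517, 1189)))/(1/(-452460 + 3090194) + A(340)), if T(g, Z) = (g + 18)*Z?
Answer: 4291131614550/126611233 ≈ 33892.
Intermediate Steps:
T(g, Z) = Z*(18 + g) (T(g, Z) = (18 + g)*Z = Z*(18 + g))
A(R) = 218 - R/2 (A(R) = -(R - 1*436)/2 = -(R - 436)/2 = -(-436 + R)/2 = 218 - R/2)
((110 + 653*(-386)) + (1242658 + T(517, 1189)))/(1/(-452460 + 3090194) + A(340)) = ((110 + 653*(-386)) + (1242658 + 1189*(18 + 517)))/(1/(-452460 + 3090194) + (218 - 1/2*340)) = ((110 - 252058) + (1242658 + 1189*535))/(1/2637734 + (218 - 170)) = (-251948 + (1242658 + 636115))/(1/2637734 + 48) = (-251948 + 1878773)/(126611233/2637734) = 1626825*(2637734/126611233) = 4291131614550/126611233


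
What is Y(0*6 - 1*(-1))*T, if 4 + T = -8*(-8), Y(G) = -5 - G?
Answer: -360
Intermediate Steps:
T = 60 (T = -4 - 8*(-8) = -4 + 64 = 60)
Y(0*6 - 1*(-1))*T = (-5 - (0*6 - 1*(-1)))*60 = (-5 - (0 + 1))*60 = (-5 - 1*1)*60 = (-5 - 1)*60 = -6*60 = -360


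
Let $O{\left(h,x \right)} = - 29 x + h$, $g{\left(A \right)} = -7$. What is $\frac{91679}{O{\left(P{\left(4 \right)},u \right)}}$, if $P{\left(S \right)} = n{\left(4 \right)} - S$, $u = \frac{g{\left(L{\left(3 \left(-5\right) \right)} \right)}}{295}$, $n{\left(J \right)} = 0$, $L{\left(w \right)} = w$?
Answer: $- \frac{27045305}{977} \approx -27682.0$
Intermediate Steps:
$u = - \frac{7}{295} \approx -0.023729$
$P{\left(S \right)} = - S$ ($P{\left(S \right)} = 0 - S = - S$)
$O{\left(h,x \right)} = h - 29 x$
$\frac{91679}{O{\left(P{\left(4 \right)},u \right)}} = \frac{91679}{\left(-1\right) 4 - - \frac{203}{295}} = \frac{91679}{-4 + \frac{203}{295}} = \frac{91679}{- \frac{977}{295}} = 91679 \left(- \frac{295}{977}\right) = - \frac{27045305}{977}$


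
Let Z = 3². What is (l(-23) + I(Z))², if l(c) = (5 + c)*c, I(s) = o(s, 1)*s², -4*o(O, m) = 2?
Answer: 558009/4 ≈ 1.3950e+5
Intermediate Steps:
o(O, m) = -½ (o(O, m) = -¼*2 = -½)
Z = 9
I(s) = -s²/2
l(c) = c*(5 + c)
(l(-23) + I(Z))² = (-23*(5 - 23) - ½*9²)² = (-23*(-18) - ½*81)² = (414 - 81/2)² = (747/2)² = 558009/4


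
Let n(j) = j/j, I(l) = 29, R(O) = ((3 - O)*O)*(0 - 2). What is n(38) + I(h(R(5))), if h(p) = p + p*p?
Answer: 30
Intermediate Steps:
R(O) = -2*O*(3 - O) (R(O) = (O*(3 - O))*(-2) = -2*O*(3 - O))
h(p) = p + p²
n(j) = 1
n(38) + I(h(R(5))) = 1 + 29 = 30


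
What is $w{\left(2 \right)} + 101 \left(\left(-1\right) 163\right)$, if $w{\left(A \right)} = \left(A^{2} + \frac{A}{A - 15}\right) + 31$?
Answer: $- \frac{213566}{13} \approx -16428.0$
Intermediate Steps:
$w{\left(A \right)} = 31 + A^{2} + \frac{A}{-15 + A}$ ($w{\left(A \right)} = \left(A^{2} + \frac{A}{-15 + A}\right) + 31 = 31 + A^{2} + \frac{A}{-15 + A}$)
$w{\left(2 \right)} + 101 \left(\left(-1\right) 163\right) = \frac{-465 + 2^{3} - 15 \cdot 2^{2} + 32 \cdot 2}{-15 + 2} + 101 \left(\left(-1\right) 163\right) = \frac{-465 + 8 - 60 + 64}{-13} + 101 \left(-163\right) = - \frac{-465 + 8 - 60 + 64}{13} - 16463 = \left(- \frac{1}{13}\right) \left(-453\right) - 16463 = \frac{453}{13} - 16463 = - \frac{213566}{13}$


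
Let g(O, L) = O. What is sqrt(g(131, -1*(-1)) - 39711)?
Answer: 2*I*sqrt(9895) ≈ 198.95*I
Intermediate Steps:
sqrt(g(131, -1*(-1)) - 39711) = sqrt(131 - 39711) = sqrt(-39580) = 2*I*sqrt(9895)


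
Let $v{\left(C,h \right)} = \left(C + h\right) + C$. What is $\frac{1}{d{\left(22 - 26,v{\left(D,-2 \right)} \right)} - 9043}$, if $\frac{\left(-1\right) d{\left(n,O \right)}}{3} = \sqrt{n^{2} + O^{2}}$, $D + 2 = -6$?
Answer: $- \frac{9043}{81772789} + \frac{6 \sqrt{85}}{81772789} \approx -0.00010991$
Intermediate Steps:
$D = -8$ ($D = -2 - 6 = -8$)
$v{\left(C,h \right)} = h + 2 C$
$d{\left(n,O \right)} = - 3 \sqrt{O^{2} + n^{2}}$ ($d{\left(n,O \right)} = - 3 \sqrt{n^{2} + O^{2}} = - 3 \sqrt{O^{2} + n^{2}}$)
$\frac{1}{d{\left(22 - 26,v{\left(D,-2 \right)} \right)} - 9043} = \frac{1}{- 3 \sqrt{\left(-2 + 2 \left(-8\right)\right)^{2} + \left(22 - 26\right)^{2}} - 9043} = \frac{1}{- 3 \sqrt{\left(-2 - 16\right)^{2} + \left(-4\right)^{2}} - 9043} = \frac{1}{- 3 \sqrt{\left(-18\right)^{2} + 16} - 9043} = \frac{1}{- 3 \sqrt{324 + 16} - 9043} = \frac{1}{- 3 \sqrt{340} - 9043} = \frac{1}{- 3 \cdot 2 \sqrt{85} - 9043} = \frac{1}{- 6 \sqrt{85} - 9043} = \frac{1}{-9043 - 6 \sqrt{85}}$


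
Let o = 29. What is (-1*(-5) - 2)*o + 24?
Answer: 111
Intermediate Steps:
(-1*(-5) - 2)*o + 24 = (-1*(-5) - 2)*29 + 24 = (5 - 2)*29 + 24 = 3*29 + 24 = 87 + 24 = 111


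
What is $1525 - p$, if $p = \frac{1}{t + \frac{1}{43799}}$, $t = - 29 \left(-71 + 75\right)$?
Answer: $\frac{7748085374}{5080683} \approx 1525.0$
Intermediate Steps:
$t = -116$ ($t = \left(-29\right) 4 = -116$)
$p = - \frac{43799}{5080683}$ ($p = \frac{1}{-116 + \frac{1}{43799}} = \frac{1}{- \frac{5080683}{43799}} = - \frac{43799}{5080683} \approx -0.0086207$)
$1525 - p = 1525 - - \frac{43799}{5080683} = 1525 + \frac{43799}{5080683} = \frac{7748085374}{5080683}$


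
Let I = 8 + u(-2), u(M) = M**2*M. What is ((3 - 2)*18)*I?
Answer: 0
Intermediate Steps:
u(M) = M**3
I = 0 (I = 8 + (-2)**3 = 8 - 8 = 0)
((3 - 2)*18)*I = ((3 - 2)*18)*0 = (1*18)*0 = 18*0 = 0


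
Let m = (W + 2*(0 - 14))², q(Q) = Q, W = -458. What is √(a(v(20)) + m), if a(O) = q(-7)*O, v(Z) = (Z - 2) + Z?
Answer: √235930 ≈ 485.73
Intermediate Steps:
v(Z) = -2 + 2*Z (v(Z) = (-2 + Z) + Z = -2 + 2*Z)
a(O) = -7*O
m = 236196 (m = (-458 + 2*(0 - 14))² = (-458 + 2*(-14))² = (-458 - 28)² = (-486)² = 236196)
√(a(v(20)) + m) = √(-7*(-2 + 2*20) + 236196) = √(-7*(-2 + 40) + 236196) = √(-7*38 + 236196) = √(-266 + 236196) = √235930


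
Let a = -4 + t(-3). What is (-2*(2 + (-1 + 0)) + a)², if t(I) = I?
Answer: 81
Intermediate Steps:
a = -7 (a = -4 - 3 = -7)
(-2*(2 + (-1 + 0)) + a)² = (-2*(2 + (-1 + 0)) - 7)² = (-2*(2 - 1) - 7)² = (-2*1 - 7)² = (-2 - 7)² = (-9)² = 81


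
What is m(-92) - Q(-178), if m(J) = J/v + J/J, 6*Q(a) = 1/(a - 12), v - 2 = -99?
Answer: 215557/110580 ≈ 1.9493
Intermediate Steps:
v = -97 (v = 2 - 99 = -97)
Q(a) = 1/(6*(-12 + a)) (Q(a) = 1/(6*(a - 12)) = 1/(6*(-12 + a)))
m(J) = 1 - J/97 (m(J) = J/(-97) + J/J = J*(-1/97) + 1 = -J/97 + 1 = 1 - J/97)
m(-92) - Q(-178) = (1 - 1/97*(-92)) - 1/(6*(-12 - 178)) = (1 + 92/97) - 1/(6*(-190)) = 189/97 - (-1)/(6*190) = 189/97 - 1*(-1/1140) = 189/97 + 1/1140 = 215557/110580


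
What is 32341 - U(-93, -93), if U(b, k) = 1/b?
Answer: 3007714/93 ≈ 32341.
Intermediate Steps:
32341 - U(-93, -93) = 32341 - 1/(-93) = 32341 - 1*(-1/93) = 32341 + 1/93 = 3007714/93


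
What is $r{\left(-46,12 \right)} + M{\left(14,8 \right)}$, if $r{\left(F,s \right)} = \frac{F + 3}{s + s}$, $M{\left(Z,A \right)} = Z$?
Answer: $\frac{293}{24} \approx 12.208$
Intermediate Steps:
$r{\left(F,s \right)} = \frac{3 + F}{2 s}$
$r{\left(-46,12 \right)} + M{\left(14,8 \right)} = \frac{3 - 46}{2 \cdot 12} + 14 = \frac{1}{2} \cdot \frac{1}{12} \left(-43\right) + 14 = - \frac{43}{24} + 14 = \frac{293}{24}$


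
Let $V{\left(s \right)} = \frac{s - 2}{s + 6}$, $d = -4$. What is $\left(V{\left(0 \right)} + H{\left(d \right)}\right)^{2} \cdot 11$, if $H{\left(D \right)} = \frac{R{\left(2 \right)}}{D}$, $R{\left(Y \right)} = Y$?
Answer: $\frac{275}{36} \approx 7.6389$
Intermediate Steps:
$V{\left(s \right)} = \frac{-2 + s}{6 + s}$
$H{\left(D \right)} = \frac{2}{D}$
$\left(V{\left(0 \right)} + H{\left(d \right)}\right)^{2} \cdot 11 = \left(\frac{-2 + 0}{6 + 0} + \frac{2}{-4}\right)^{2} \cdot 11 = \left(\frac{1}{6} \left(-2\right) + 2 \left(- \frac{1}{4}\right)\right)^{2} \cdot 11 = \left(\frac{1}{6} \left(-2\right) - \frac{1}{2}\right)^{2} \cdot 11 = \left(- \frac{1}{3} - \frac{1}{2}\right)^{2} \cdot 11 = \left(- \frac{5}{6}\right)^{2} \cdot 11 = \frac{25}{36} \cdot 11 = \frac{275}{36}$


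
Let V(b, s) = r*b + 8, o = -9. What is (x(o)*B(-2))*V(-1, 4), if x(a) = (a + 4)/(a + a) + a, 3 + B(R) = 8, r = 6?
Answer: -785/9 ≈ -87.222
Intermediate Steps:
B(R) = 5 (B(R) = -3 + 8 = 5)
x(a) = a + (4 + a)/(2*a) (x(a) = (4 + a)/((2*a)) + a = (4 + a)*(1/(2*a)) + a = (4 + a)/(2*a) + a = a + (4 + a)/(2*a))
V(b, s) = 8 + 6*b (V(b, s) = 6*b + 8 = 8 + 6*b)
(x(o)*B(-2))*V(-1, 4) = ((1/2 - 9 + 2/(-9))*5)*(8 + 6*(-1)) = ((1/2 - 9 + 2*(-1/9))*5)*(8 - 6) = ((1/2 - 9 - 2/9)*5)*2 = -157/18*5*2 = -785/18*2 = -785/9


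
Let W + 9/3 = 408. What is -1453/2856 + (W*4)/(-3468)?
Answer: -47381/48552 ≈ -0.97588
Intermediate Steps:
W = 405 (W = -3 + 408 = 405)
-1453/2856 + (W*4)/(-3468) = -1453/2856 + (405*4)/(-3468) = -1453*1/2856 + 1620*(-1/3468) = -1453/2856 - 135/289 = -47381/48552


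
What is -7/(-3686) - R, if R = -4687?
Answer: 17276289/3686 ≈ 4687.0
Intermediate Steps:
-7/(-3686) - R = -7/(-3686) - 1*(-4687) = -7*(-1/3686) + 4687 = 7/3686 + 4687 = 17276289/3686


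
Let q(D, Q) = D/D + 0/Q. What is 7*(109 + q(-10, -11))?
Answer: 770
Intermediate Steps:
q(D, Q) = 1 (q(D, Q) = 1 + 0 = 1)
7*(109 + q(-10, -11)) = 7*(109 + 1) = 7*110 = 770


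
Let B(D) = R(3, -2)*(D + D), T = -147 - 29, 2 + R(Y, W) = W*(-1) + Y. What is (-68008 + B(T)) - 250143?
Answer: -319207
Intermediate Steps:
R(Y, W) = -2 + Y - W (R(Y, W) = -2 + (W*(-1) + Y) = -2 + (-W + Y) = -2 + (Y - W) = -2 + Y - W)
T = -176
B(D) = 6*D (B(D) = (-2 + 3 - 1*(-2))*(D + D) = (-2 + 3 + 2)*(2*D) = 3*(2*D) = 6*D)
(-68008 + B(T)) - 250143 = (-68008 + 6*(-176)) - 250143 = (-68008 - 1056) - 250143 = -69064 - 250143 = -319207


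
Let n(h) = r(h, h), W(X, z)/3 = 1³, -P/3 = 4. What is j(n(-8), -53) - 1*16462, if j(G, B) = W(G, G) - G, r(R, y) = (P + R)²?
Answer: -16859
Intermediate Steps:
P = -12 (P = -3*4 = -12)
r(R, y) = (-12 + R)²
W(X, z) = 3 (W(X, z) = 3*1³ = 3*1 = 3)
n(h) = (-12 + h)²
j(G, B) = 3 - G
j(n(-8), -53) - 1*16462 = (3 - (-12 - 8)²) - 1*16462 = (3 - 1*(-20)²) - 16462 = (3 - 1*400) - 16462 = (3 - 400) - 16462 = -397 - 16462 = -16859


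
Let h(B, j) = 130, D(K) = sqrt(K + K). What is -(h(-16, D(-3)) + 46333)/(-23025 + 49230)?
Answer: -46463/26205 ≈ -1.7731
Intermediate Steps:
D(K) = sqrt(2)*sqrt(K) (D(K) = sqrt(2*K) = sqrt(2)*sqrt(K))
-(h(-16, D(-3)) + 46333)/(-23025 + 49230) = -(130 + 46333)/(-23025 + 49230) = -46463/26205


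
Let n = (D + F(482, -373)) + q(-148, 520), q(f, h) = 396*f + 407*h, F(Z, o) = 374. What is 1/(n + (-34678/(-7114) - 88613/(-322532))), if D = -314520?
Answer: -163892332/26404505238021 ≈ -6.2070e-6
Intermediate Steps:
n = -161114 (n = (-314520 + 374) + (396*(-148) + 407*520) = -314146 + (-58608 + 211640) = -314146 + 153032 = -161114)
1/(n + (-34678/(-7114) - 88613/(-322532))) = 1/(-161114 + (-34678/(-7114) - 88613/(-322532))) = 1/(-161114 + (-34678*(-1/7114) - 88613*(-1/322532))) = 1/(-161114 + (17339/3557 + 12659/46076)) = 1/(-161114 + 843939827/163892332) = 1/(-26404505238021/163892332) = -163892332/26404505238021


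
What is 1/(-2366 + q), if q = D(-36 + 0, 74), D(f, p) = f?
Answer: -1/2402 ≈ -0.00041632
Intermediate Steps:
q = -36 (q = -36 + 0 = -36)
1/(-2366 + q) = 1/(-2366 - 36) = 1/(-2402) = -1/2402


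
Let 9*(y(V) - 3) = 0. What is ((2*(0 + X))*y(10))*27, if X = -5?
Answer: -810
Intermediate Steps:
y(V) = 3 (y(V) = 3 + (⅑)*0 = 3 + 0 = 3)
((2*(0 + X))*y(10))*27 = ((2*(0 - 5))*3)*27 = ((2*(-5))*3)*27 = -10*3*27 = -30*27 = -810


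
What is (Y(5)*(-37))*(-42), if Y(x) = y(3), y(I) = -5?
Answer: -7770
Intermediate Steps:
Y(x) = -5
(Y(5)*(-37))*(-42) = -5*(-37)*(-42) = 185*(-42) = -7770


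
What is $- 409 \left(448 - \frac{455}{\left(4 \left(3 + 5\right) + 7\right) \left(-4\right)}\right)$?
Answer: $- \frac{2213099}{12} \approx -1.8443 \cdot 10^{5}$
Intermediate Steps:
$- 409 \left(448 - \frac{455}{\left(4 \left(3 + 5\right) + 7\right) \left(-4\right)}\right) = - 409 \left(448 - \frac{455}{\left(4 \cdot 8 + 7\right) \left(-4\right)}\right) = - 409 \left(448 - \frac{455}{\left(32 + 7\right) \left(-4\right)}\right) = - 409 \left(448 - \frac{455}{39 \left(-4\right)}\right) = - 409 \left(448 - \frac{455}{-156}\right) = - 409 \left(448 - - \frac{35}{12}\right) = - 409 \left(448 + \frac{35}{12}\right) = \left(-409\right) \frac{5411}{12} = - \frac{2213099}{12}$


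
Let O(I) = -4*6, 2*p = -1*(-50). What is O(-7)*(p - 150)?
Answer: 3000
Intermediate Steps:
p = 25 (p = (-1*(-50))/2 = (1/2)*50 = 25)
O(I) = -24
O(-7)*(p - 150) = -24*(25 - 150) = -24*(-125) = 3000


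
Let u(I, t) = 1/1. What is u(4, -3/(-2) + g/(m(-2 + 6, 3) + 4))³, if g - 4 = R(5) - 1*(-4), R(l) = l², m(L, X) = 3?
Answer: 1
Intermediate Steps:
g = 33 (g = 4 + (5² - 1*(-4)) = 4 + (25 + 4) = 4 + 29 = 33)
u(I, t) = 1
u(4, -3/(-2) + g/(m(-2 + 6, 3) + 4))³ = 1³ = 1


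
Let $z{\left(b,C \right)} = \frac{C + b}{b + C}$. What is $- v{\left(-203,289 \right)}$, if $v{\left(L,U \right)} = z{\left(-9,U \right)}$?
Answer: $-1$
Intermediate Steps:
$z{\left(b,C \right)} = 1$ ($z{\left(b,C \right)} = \frac{C + b}{C + b} = 1$)
$v{\left(L,U \right)} = 1$
$- v{\left(-203,289 \right)} = \left(-1\right) 1 = -1$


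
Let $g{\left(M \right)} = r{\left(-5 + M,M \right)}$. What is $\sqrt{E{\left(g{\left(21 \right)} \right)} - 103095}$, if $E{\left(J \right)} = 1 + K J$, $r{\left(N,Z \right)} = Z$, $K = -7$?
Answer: $i \sqrt{103241} \approx 321.31 i$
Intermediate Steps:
$g{\left(M \right)} = M$
$E{\left(J \right)} = 1 - 7 J$
$\sqrt{E{\left(g{\left(21 \right)} \right)} - 103095} = \sqrt{\left(1 - 147\right) - 103095} = \sqrt{-146 - 103095} = \sqrt{-103241} = i \sqrt{103241}$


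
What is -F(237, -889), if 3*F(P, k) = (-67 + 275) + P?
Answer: -445/3 ≈ -148.33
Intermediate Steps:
F(P, k) = 208/3 + P/3 (F(P, k) = ((-67 + 275) + P)/3 = (208 + P)/3 = 208/3 + P/3)
-F(237, -889) = -(208/3 + (⅓)*237) = -(208/3 + 79) = -1*445/3 = -445/3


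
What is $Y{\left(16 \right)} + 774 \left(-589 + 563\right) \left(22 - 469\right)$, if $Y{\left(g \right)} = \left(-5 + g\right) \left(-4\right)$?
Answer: $8995384$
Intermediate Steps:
$Y{\left(g \right)} = 20 - 4 g$
$Y{\left(16 \right)} + 774 \left(-589 + 563\right) \left(22 - 469\right) = \left(20 - 64\right) + 774 \left(-589 + 563\right) \left(22 - 469\right) = \left(20 - 64\right) + 774 \left(\left(-26\right) \left(-447\right)\right) = -44 + 774 \cdot 11622 = -44 + 8995428 = 8995384$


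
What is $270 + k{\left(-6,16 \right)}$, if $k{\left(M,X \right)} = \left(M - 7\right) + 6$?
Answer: $263$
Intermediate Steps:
$k{\left(M,X \right)} = -1 + M$ ($k{\left(M,X \right)} = \left(-7 + M\right) + 6 = -1 + M$)
$270 + k{\left(-6,16 \right)} = 270 - 7 = 263$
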